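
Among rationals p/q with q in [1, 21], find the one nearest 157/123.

Expand x = 157/123 as a continued fraction with the Euclidean algorithm:
  157 = 1*123 + 34, so a_0 = 1.
  123 = 3*34 + 21, so a_1 = 3.
  34 = 1*21 + 13, so a_2 = 1.
  21 = 1*13 + 8, so a_3 = 1.
  13 = 1*8 + 5, so a_4 = 1.
  8 = 1*5 + 3, so a_5 = 1.
  5 = 1*3 + 2, so a_6 = 1.
  3 = 1*2 + 1, so a_7 = 1.
  2 = 2*1 + 0, so a_8 = 2.
so x = [1; 3, 1, 1, 1, 1, 1, 1, 2].
Convergents (p_i = a_i*p_{i-1} + p_{i-2}, q_i = a_i*q_{i-1} + q_{i-2} with p_{-2}=0, p_{-1}=1, q_{-2}=1, q_{-1}=0), until the denominator exceeds 21:
  i=0: a_0=1, p_0 = 1*1 + 0 = 1, q_0 = 1*0 + 1 = 1.
  i=1: a_1=3, p_1 = 3*1 + 1 = 4, q_1 = 3*1 + 0 = 3.
  i=2: a_2=1, p_2 = 1*4 + 1 = 5, q_2 = 1*3 + 1 = 4.
  i=3: a_3=1, p_3 = 1*5 + 4 = 9, q_3 = 1*4 + 3 = 7.
  i=4: a_4=1, p_4 = 1*9 + 5 = 14, q_4 = 1*7 + 4 = 11.
  i=5: a_5=1, p_5 = 1*14 + 9 = 23, q_5 = 1*11 + 7 = 18.
  i=6: a_6=1, p_6 = 1*23 + 14 = 37, q_6 = 1*18 + 11 = 29.
q_6 = 29 > 21, so the last convergent with denominator <= 21 is p_5/q_5 = 23/18.
The closest fraction with denominator <= 21 is either p_5/q_5 or the intermediate fraction (k*p_5 + p_4)/(k*q_5 + q_4) with the largest k >= 1 whose denominator stays <= 21; these approach x as k grows, and every other convergent or intermediate fraction in range is farther away.
Largest k: floor((21 - q_4)/q_5) = floor((21 - 11)/18) = 0.
Since k = 0, no intermediate fraction beyond p_5/q_5 has denominator <= 21, so the convergent 23/18 is the closest (its error is |157*18 - 23*123|/(123*18) = 3/2214).

23/18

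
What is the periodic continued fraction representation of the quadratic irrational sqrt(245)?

Write x_i = (sqrt(245) + m_i)/d_i with (m_0, d_0) = (0, 1). a_0 = floor(sqrt(245)) = 15, since 15^2 = 225 <= 245 < 256 = 16^2.
Iterate m_{i+1} = d_i*a_i - m_i, d_{i+1} = (245 - m_{i+1}^2)/d_i, a_{i+1} = floor((a_0 + m_{i+1})/d_{i+1}):
  m_1 = 1*15 - 0 = 15, d_1 = (245 - 15^2)/1 = 20/1 = 20, a_1 = floor((15 + 15)/20) = 1.
  m_2 = 20*1 - 15 = 5, d_2 = (245 - 5^2)/20 = 220/20 = 11, a_2 = floor((15 + 5)/11) = 1.
  m_3 = 11*1 - 5 = 6, d_3 = (245 - 6^2)/11 = 209/11 = 19, a_3 = floor((15 + 6)/19) = 1.
  m_4 = 19*1 - 6 = 13, d_4 = (245 - 13^2)/19 = 76/19 = 4, a_4 = floor((15 + 13)/4) = 7.
  m_5 = 4*7 - 13 = 15, d_5 = (245 - 15^2)/4 = 20/4 = 5, a_5 = floor((15 + 15)/5) = 6.
  m_6 = 5*6 - 15 = 15, d_6 = (245 - 15^2)/5 = 20/5 = 4, a_6 = floor((15 + 15)/4) = 7.
  m_7 = 4*7 - 15 = 13, d_7 = (245 - 13^2)/4 = 76/4 = 19, a_7 = floor((15 + 13)/19) = 1.
  m_8 = 19*1 - 13 = 6, d_8 = (245 - 6^2)/19 = 209/19 = 11, a_8 = floor((15 + 6)/11) = 1.
  m_9 = 11*1 - 6 = 5, d_9 = (245 - 5^2)/11 = 220/11 = 20, a_9 = floor((15 + 5)/20) = 1.
  m_10 = 20*1 - 5 = 15, d_10 = (245 - 15^2)/20 = 20/20 = 1, a_10 = floor((15 + 15)/1) = 30.
  m_11 = 1*30 - 15 = 15, d_11 = (245 - 15^2)/1 = 20/1 = 20: (m_11, d_11) = (m_1, d_1) = (15, 20), so from here the quotients repeat a_1, ..., a_10; the period length is 10.
Hence the expansion of sqrt(245) is a_0 = 15 followed by the repeating block 1, 1, 1, 7, 6, 7, 1, 1, 1, 30 (period 10).

[15; (1, 1, 1, 7, 6, 7, 1, 1, 1, 30)]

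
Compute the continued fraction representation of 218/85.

[2; 1, 1, 3, 2, 1, 3]

Run the Euclidean algorithm on 218 and 85; the successive quotients are the partial quotients a_0, a_1, ... (each step inverts the fractional part left over by the previous one):
  218 = 2*85 + 48, so a_0 = 2.
  85 = 1*48 + 37, so a_1 = 1.
  48 = 1*37 + 11, so a_2 = 1.
  37 = 3*11 + 4, so a_3 = 3.
  11 = 2*4 + 3, so a_4 = 2.
  4 = 1*3 + 1, so a_5 = 1.
  3 = 3*1 + 0, so a_6 = 3.
The remainder reaches 0 after 7 divisions, so the expansion has 7 partial quotients, read off in order.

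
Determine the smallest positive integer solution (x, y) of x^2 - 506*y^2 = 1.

First expand sqrt(506) as a continued fraction. With x_i = (sqrt(506) + m_i)/d_i and (m_0, d_0) = (0, 1): a_0 = floor(sqrt(506)) = 22, since 22^2 = 484 <= 506 < 529 = 23^2.
Iterate m_{i+1} = d_i*a_i - m_i, d_{i+1} = (506 - m_{i+1}^2)/d_i, a_{i+1} = floor((a_0 + m_{i+1})/d_{i+1}):
  m_1 = 1*22 - 0 = 22, d_1 = (506 - 22^2)/1 = 22/1 = 22, a_1 = floor((22 + 22)/22) = 2.
  m_2 = 22*2 - 22 = 22, d_2 = (506 - 22^2)/22 = 22/22 = 1, a_2 = floor((22 + 22)/1) = 44.
  m_3 = 1*44 - 22 = 22, d_3 = (506 - 22^2)/1 = 22/1 = 22: (m_3, d_3) = (m_1, d_1) = (22, 22), so from here the quotients repeat a_1, a_2; the period length is 2.
So sqrt(506) = [22; (2, 44)] with period length k = 2.
k is even, so the fundamental solution of x^2 - 506y^2 = 1 is (p_{k-1}, q_{k-1}) = (p_1, q_1); compute convergents through index 1.
Convergents (p_i = a_i*p_{i-1} + p_{i-2}, q_i = a_i*q_{i-1} + q_{i-2} with p_{-2}=0, p_{-1}=1, q_{-2}=1, q_{-1}=0):
  i=0: a_0=22, p_0 = 22*1 + 0 = 22, q_0 = 22*0 + 1 = 1.
  i=1: a_1=2, p_1 = 2*22 + 1 = 45, q_1 = 2*1 + 0 = 2.
Check: 45^2 - 506*2^2 = 2025 - 2024 = 1, so (x, y) = (45, 2) solves the equation, and by the theorem it is the least positive solution.

(x, y) = (45, 2)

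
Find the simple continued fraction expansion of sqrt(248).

Write x_i = (sqrt(248) + m_i)/d_i with (m_0, d_0) = (0, 1). a_0 = floor(sqrt(248)) = 15, since 15^2 = 225 <= 248 < 256 = 16^2.
Iterate m_{i+1} = d_i*a_i - m_i, d_{i+1} = (248 - m_{i+1}^2)/d_i, a_{i+1} = floor((a_0 + m_{i+1})/d_{i+1}):
  m_1 = 1*15 - 0 = 15, d_1 = (248 - 15^2)/1 = 23/1 = 23, a_1 = floor((15 + 15)/23) = 1.
  m_2 = 23*1 - 15 = 8, d_2 = (248 - 8^2)/23 = 184/23 = 8, a_2 = floor((15 + 8)/8) = 2.
  m_3 = 8*2 - 8 = 8, d_3 = (248 - 8^2)/8 = 184/8 = 23, a_3 = floor((15 + 8)/23) = 1.
  m_4 = 23*1 - 8 = 15, d_4 = (248 - 15^2)/23 = 23/23 = 1, a_4 = floor((15 + 15)/1) = 30.
  m_5 = 1*30 - 15 = 15, d_5 = (248 - 15^2)/1 = 23/1 = 23: (m_5, d_5) = (m_1, d_1) = (15, 23), so from here the quotients repeat a_1, ..., a_4; the period length is 4.
Hence the expansion of sqrt(248) is a_0 = 15 followed by the repeating block 1, 2, 1, 30 (period 4).

[15; (1, 2, 1, 30)]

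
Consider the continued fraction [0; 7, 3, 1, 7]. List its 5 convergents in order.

0/1, 1/7, 3/22, 4/29, 31/225

Using the convergent recurrence p_i = a_i*p_{i-1} + p_{i-2}, q_i = a_i*q_{i-1} + q_{i-2} with p_{-2}=0, p_{-1}=1, q_{-2}=1, q_{-1}=0:
  i=0: a_0=0, p_0 = 0*1 + 0 = 0, q_0 = 0*0 + 1 = 1.
  i=1: a_1=7, p_1 = 7*0 + 1 = 1, q_1 = 7*1 + 0 = 7.
  i=2: a_2=3, p_2 = 3*1 + 0 = 3, q_2 = 3*7 + 1 = 22.
  i=3: a_3=1, p_3 = 1*3 + 1 = 4, q_3 = 1*22 + 7 = 29.
  i=4: a_4=7, p_4 = 7*4 + 3 = 31, q_4 = 7*29 + 22 = 225.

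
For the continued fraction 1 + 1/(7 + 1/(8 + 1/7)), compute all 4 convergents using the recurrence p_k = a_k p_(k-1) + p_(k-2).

1/1, 8/7, 65/57, 463/406

Using the convergent recurrence p_i = a_i*p_{i-1} + p_{i-2}, q_i = a_i*q_{i-1} + q_{i-2} with p_{-2}=0, p_{-1}=1, q_{-2}=1, q_{-1}=0:
  i=0: a_0=1, p_0 = 1*1 + 0 = 1, q_0 = 1*0 + 1 = 1.
  i=1: a_1=7, p_1 = 7*1 + 1 = 8, q_1 = 7*1 + 0 = 7.
  i=2: a_2=8, p_2 = 8*8 + 1 = 65, q_2 = 8*7 + 1 = 57.
  i=3: a_3=7, p_3 = 7*65 + 8 = 463, q_3 = 7*57 + 7 = 406.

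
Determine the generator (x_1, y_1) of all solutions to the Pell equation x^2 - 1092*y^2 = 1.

First expand sqrt(1092) as a continued fraction. With x_i = (sqrt(1092) + m_i)/d_i and (m_0, d_0) = (0, 1): a_0 = floor(sqrt(1092)) = 33, since 33^2 = 1089 <= 1092 < 1156 = 34^2.
Iterate m_{i+1} = d_i*a_i - m_i, d_{i+1} = (1092 - m_{i+1}^2)/d_i, a_{i+1} = floor((a_0 + m_{i+1})/d_{i+1}):
  m_1 = 1*33 - 0 = 33, d_1 = (1092 - 33^2)/1 = 3/1 = 3, a_1 = floor((33 + 33)/3) = 22.
  m_2 = 3*22 - 33 = 33, d_2 = (1092 - 33^2)/3 = 3/3 = 1, a_2 = floor((33 + 33)/1) = 66.
  m_3 = 1*66 - 33 = 33, d_3 = (1092 - 33^2)/1 = 3/1 = 3: (m_3, d_3) = (m_1, d_1) = (33, 3), so from here the quotients repeat a_1, a_2; the period length is 2.
So sqrt(1092) = [33; (22, 66)] with period length k = 2.
k is even, so the fundamental solution of x^2 - 1092y^2 = 1 is (p_{k-1}, q_{k-1}) = (p_1, q_1); compute convergents through index 1.
Convergents (p_i = a_i*p_{i-1} + p_{i-2}, q_i = a_i*q_{i-1} + q_{i-2} with p_{-2}=0, p_{-1}=1, q_{-2}=1, q_{-1}=0):
  i=0: a_0=33, p_0 = 33*1 + 0 = 33, q_0 = 33*0 + 1 = 1.
  i=1: a_1=22, p_1 = 22*33 + 1 = 727, q_1 = 22*1 + 0 = 22.
Check: 727^2 - 1092*22^2 = 528529 - 528528 = 1, so (x, y) = (727, 22) solves the equation, and by the theorem it is the least positive solution.

(x, y) = (727, 22)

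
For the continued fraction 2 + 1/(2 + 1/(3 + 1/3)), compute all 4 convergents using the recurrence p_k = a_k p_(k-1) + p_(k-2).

Using the convergent recurrence p_i = a_i*p_{i-1} + p_{i-2}, q_i = a_i*q_{i-1} + q_{i-2} with p_{-2}=0, p_{-1}=1, q_{-2}=1, q_{-1}=0:
  i=0: a_0=2, p_0 = 2*1 + 0 = 2, q_0 = 2*0 + 1 = 1.
  i=1: a_1=2, p_1 = 2*2 + 1 = 5, q_1 = 2*1 + 0 = 2.
  i=2: a_2=3, p_2 = 3*5 + 2 = 17, q_2 = 3*2 + 1 = 7.
  i=3: a_3=3, p_3 = 3*17 + 5 = 56, q_3 = 3*7 + 2 = 23.

2/1, 5/2, 17/7, 56/23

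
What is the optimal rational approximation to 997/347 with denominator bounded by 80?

Expand x = 997/347 as a continued fraction with the Euclidean algorithm:
  997 = 2*347 + 303, so a_0 = 2.
  347 = 1*303 + 44, so a_1 = 1.
  303 = 6*44 + 39, so a_2 = 6.
  44 = 1*39 + 5, so a_3 = 1.
  39 = 7*5 + 4, so a_4 = 7.
  5 = 1*4 + 1, so a_5 = 1.
  4 = 4*1 + 0, so a_6 = 4.
so x = [2; 1, 6, 1, 7, 1, 4].
Convergents (p_i = a_i*p_{i-1} + p_{i-2}, q_i = a_i*q_{i-1} + q_{i-2} with p_{-2}=0, p_{-1}=1, q_{-2}=1, q_{-1}=0), until the denominator exceeds 80:
  i=0: a_0=2, p_0 = 2*1 + 0 = 2, q_0 = 2*0 + 1 = 1.
  i=1: a_1=1, p_1 = 1*2 + 1 = 3, q_1 = 1*1 + 0 = 1.
  i=2: a_2=6, p_2 = 6*3 + 2 = 20, q_2 = 6*1 + 1 = 7.
  i=3: a_3=1, p_3 = 1*20 + 3 = 23, q_3 = 1*7 + 1 = 8.
  i=4: a_4=7, p_4 = 7*23 + 20 = 181, q_4 = 7*8 + 7 = 63.
  i=5: a_5=1, p_5 = 1*181 + 23 = 204, q_5 = 1*63 + 8 = 71.
  i=6: a_6=4, p_6 = 4*204 + 181 = 997, q_6 = 4*71 + 63 = 347.
q_6 = 347 > 80, so the last convergent with denominator <= 80 is p_5/q_5 = 204/71.
The closest fraction with denominator <= 80 is either p_5/q_5 or the intermediate fraction (k*p_5 + p_4)/(k*q_5 + q_4) with the largest k >= 1 whose denominator stays <= 80; these approach x as k grows, and every other convergent or intermediate fraction in range is farther away.
Largest k: floor((80 - q_4)/q_5) = floor((80 - 63)/71) = 0.
Since k = 0, no intermediate fraction beyond p_5/q_5 has denominator <= 80, so the convergent 204/71 is the closest (its error is |997*71 - 204*347|/(347*71) = 1/24637).

204/71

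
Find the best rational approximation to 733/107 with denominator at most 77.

459/67

Expand x = 733/107 as a continued fraction with the Euclidean algorithm:
  733 = 6*107 + 91, so a_0 = 6.
  107 = 1*91 + 16, so a_1 = 1.
  91 = 5*16 + 11, so a_2 = 5.
  16 = 1*11 + 5, so a_3 = 1.
  11 = 2*5 + 1, so a_4 = 2.
  5 = 5*1 + 0, so a_5 = 5.
so x = [6; 1, 5, 1, 2, 5].
Convergents (p_i = a_i*p_{i-1} + p_{i-2}, q_i = a_i*q_{i-1} + q_{i-2} with p_{-2}=0, p_{-1}=1, q_{-2}=1, q_{-1}=0), until the denominator exceeds 77:
  i=0: a_0=6, p_0 = 6*1 + 0 = 6, q_0 = 6*0 + 1 = 1.
  i=1: a_1=1, p_1 = 1*6 + 1 = 7, q_1 = 1*1 + 0 = 1.
  i=2: a_2=5, p_2 = 5*7 + 6 = 41, q_2 = 5*1 + 1 = 6.
  i=3: a_3=1, p_3 = 1*41 + 7 = 48, q_3 = 1*6 + 1 = 7.
  i=4: a_4=2, p_4 = 2*48 + 41 = 137, q_4 = 2*7 + 6 = 20.
  i=5: a_5=5, p_5 = 5*137 + 48 = 733, q_5 = 5*20 + 7 = 107.
q_5 = 107 > 77, so the last convergent with denominator <= 77 is p_4/q_4 = 137/20.
The closest fraction with denominator <= 77 is either p_4/q_4 or the intermediate fraction (k*p_4 + p_3)/(k*q_4 + q_3) with the largest k >= 1 whose denominator stays <= 77; these approach x as k grows, and every other convergent or intermediate fraction in range is farther away.
Largest k: floor((77 - q_3)/q_4) = floor((77 - 7)/20) = 3.
That gives (3*137 + 48)/(3*20 + 7) = 459/67.
Compare the errors: |x - 137/20| = |733*20 - 137*107|/(107*20) = 1/2140, and |x - 459/67| = |733*67 - 459*107|/(107*67) = 2/7169.
Cross-multiplying, 2*2140 = 4280 < 7169 = 1*7169, so 2/7169 is smaller: the intermediate fraction 459/67 is closer to x than 137/20.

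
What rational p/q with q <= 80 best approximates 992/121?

Expand x = 992/121 as a continued fraction with the Euclidean algorithm:
  992 = 8*121 + 24, so a_0 = 8.
  121 = 5*24 + 1, so a_1 = 5.
  24 = 24*1 + 0, so a_2 = 24.
so x = [8; 5, 24].
Convergents (p_i = a_i*p_{i-1} + p_{i-2}, q_i = a_i*q_{i-1} + q_{i-2} with p_{-2}=0, p_{-1}=1, q_{-2}=1, q_{-1}=0), until the denominator exceeds 80:
  i=0: a_0=8, p_0 = 8*1 + 0 = 8, q_0 = 8*0 + 1 = 1.
  i=1: a_1=5, p_1 = 5*8 + 1 = 41, q_1 = 5*1 + 0 = 5.
  i=2: a_2=24, p_2 = 24*41 + 8 = 992, q_2 = 24*5 + 1 = 121.
q_2 = 121 > 80, so the last convergent with denominator <= 80 is p_1/q_1 = 41/5.
The closest fraction with denominator <= 80 is either p_1/q_1 or the intermediate fraction (k*p_1 + p_0)/(k*q_1 + q_0) with the largest k >= 1 whose denominator stays <= 80; these approach x as k grows, and every other convergent or intermediate fraction in range is farther away.
Largest k: floor((80 - q_0)/q_1) = floor((80 - 1)/5) = 15.
That gives (15*41 + 8)/(15*5 + 1) = 623/76.
Compare the errors: |x - 41/5| = |992*5 - 41*121|/(121*5) = 1/605, and |x - 623/76| = |992*76 - 623*121|/(121*76) = 9/9196.
Cross-multiplying, 9*605 = 5445 < 9196 = 1*9196, so 9/9196 is smaller: the intermediate fraction 623/76 is closer to x than 41/5.

623/76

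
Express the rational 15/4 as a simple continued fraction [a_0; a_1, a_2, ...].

Run the Euclidean algorithm on 15 and 4; the successive quotients are the partial quotients a_0, a_1, ... (each step inverts the fractional part left over by the previous one):
  15 = 3*4 + 3, so a_0 = 3.
  4 = 1*3 + 1, so a_1 = 1.
  3 = 3*1 + 0, so a_2 = 3.
The remainder reaches 0 after 3 divisions, so the expansion has 3 partial quotients, read off in order.

[3; 1, 3]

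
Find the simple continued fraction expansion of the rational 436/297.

Run the Euclidean algorithm on 436 and 297; the successive quotients are the partial quotients a_0, a_1, ... (each step inverts the fractional part left over by the previous one):
  436 = 1*297 + 139, so a_0 = 1.
  297 = 2*139 + 19, so a_1 = 2.
  139 = 7*19 + 6, so a_2 = 7.
  19 = 3*6 + 1, so a_3 = 3.
  6 = 6*1 + 0, so a_4 = 6.
The remainder reaches 0 after 5 divisions, so the expansion has 5 partial quotients, read off in order.

[1; 2, 7, 3, 6]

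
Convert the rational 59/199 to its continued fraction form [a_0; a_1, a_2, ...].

[0; 3, 2, 1, 2, 7]

Run the Euclidean algorithm on 59 and 199; the successive quotients are the partial quotients a_0, a_1, ... (each step inverts the fractional part left over by the previous one):
  59 = 0*199 + 59, so a_0 = 0.
  199 = 3*59 + 22, so a_1 = 3.
  59 = 2*22 + 15, so a_2 = 2.
  22 = 1*15 + 7, so a_3 = 1.
  15 = 2*7 + 1, so a_4 = 2.
  7 = 7*1 + 0, so a_5 = 7.
The remainder reaches 0 after 6 divisions, so the expansion has 6 partial quotients, read off in order.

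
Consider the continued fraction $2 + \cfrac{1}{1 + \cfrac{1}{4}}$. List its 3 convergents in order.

Using the convergent recurrence p_i = a_i*p_{i-1} + p_{i-2}, q_i = a_i*q_{i-1} + q_{i-2} with p_{-2}=0, p_{-1}=1, q_{-2}=1, q_{-1}=0:
  i=0: a_0=2, p_0 = 2*1 + 0 = 2, q_0 = 2*0 + 1 = 1.
  i=1: a_1=1, p_1 = 1*2 + 1 = 3, q_1 = 1*1 + 0 = 1.
  i=2: a_2=4, p_2 = 4*3 + 2 = 14, q_2 = 4*1 + 1 = 5.

2/1, 3/1, 14/5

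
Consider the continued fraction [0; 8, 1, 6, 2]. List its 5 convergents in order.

0/1, 1/8, 1/9, 7/62, 15/133

Using the convergent recurrence p_i = a_i*p_{i-1} + p_{i-2}, q_i = a_i*q_{i-1} + q_{i-2} with p_{-2}=0, p_{-1}=1, q_{-2}=1, q_{-1}=0:
  i=0: a_0=0, p_0 = 0*1 + 0 = 0, q_0 = 0*0 + 1 = 1.
  i=1: a_1=8, p_1 = 8*0 + 1 = 1, q_1 = 8*1 + 0 = 8.
  i=2: a_2=1, p_2 = 1*1 + 0 = 1, q_2 = 1*8 + 1 = 9.
  i=3: a_3=6, p_3 = 6*1 + 1 = 7, q_3 = 6*9 + 8 = 62.
  i=4: a_4=2, p_4 = 2*7 + 1 = 15, q_4 = 2*62 + 9 = 133.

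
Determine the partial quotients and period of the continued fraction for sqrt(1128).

[33; (1, 1, 2, 2, 2, 1, 1, 66)]

Write x_i = (sqrt(1128) + m_i)/d_i with (m_0, d_0) = (0, 1). a_0 = floor(sqrt(1128)) = 33, since 33^2 = 1089 <= 1128 < 1156 = 34^2.
Iterate m_{i+1} = d_i*a_i - m_i, d_{i+1} = (1128 - m_{i+1}^2)/d_i, a_{i+1} = floor((a_0 + m_{i+1})/d_{i+1}):
  m_1 = 1*33 - 0 = 33, d_1 = (1128 - 33^2)/1 = 39/1 = 39, a_1 = floor((33 + 33)/39) = 1.
  m_2 = 39*1 - 33 = 6, d_2 = (1128 - 6^2)/39 = 1092/39 = 28, a_2 = floor((33 + 6)/28) = 1.
  m_3 = 28*1 - 6 = 22, d_3 = (1128 - 22^2)/28 = 644/28 = 23, a_3 = floor((33 + 22)/23) = 2.
  m_4 = 23*2 - 22 = 24, d_4 = (1128 - 24^2)/23 = 552/23 = 24, a_4 = floor((33 + 24)/24) = 2.
  m_5 = 24*2 - 24 = 24, d_5 = (1128 - 24^2)/24 = 552/24 = 23, a_5 = floor((33 + 24)/23) = 2.
  m_6 = 23*2 - 24 = 22, d_6 = (1128 - 22^2)/23 = 644/23 = 28, a_6 = floor((33 + 22)/28) = 1.
  m_7 = 28*1 - 22 = 6, d_7 = (1128 - 6^2)/28 = 1092/28 = 39, a_7 = floor((33 + 6)/39) = 1.
  m_8 = 39*1 - 6 = 33, d_8 = (1128 - 33^2)/39 = 39/39 = 1, a_8 = floor((33 + 33)/1) = 66.
  m_9 = 1*66 - 33 = 33, d_9 = (1128 - 33^2)/1 = 39/1 = 39: (m_9, d_9) = (m_1, d_1) = (33, 39), so from here the quotients repeat a_1, ..., a_8; the period length is 8.
Hence the expansion of sqrt(1128) is a_0 = 33 followed by the repeating block 1, 1, 2, 2, 2, 1, 1, 66 (period 8).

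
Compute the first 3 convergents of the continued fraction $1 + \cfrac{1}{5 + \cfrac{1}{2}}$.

Using the convergent recurrence p_i = a_i*p_{i-1} + p_{i-2}, q_i = a_i*q_{i-1} + q_{i-2} with p_{-2}=0, p_{-1}=1, q_{-2}=1, q_{-1}=0:
  i=0: a_0=1, p_0 = 1*1 + 0 = 1, q_0 = 1*0 + 1 = 1.
  i=1: a_1=5, p_1 = 5*1 + 1 = 6, q_1 = 5*1 + 0 = 5.
  i=2: a_2=2, p_2 = 2*6 + 1 = 13, q_2 = 2*5 + 1 = 11.

1/1, 6/5, 13/11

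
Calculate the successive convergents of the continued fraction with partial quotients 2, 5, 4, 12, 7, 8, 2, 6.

Using the convergent recurrence p_i = a_i*p_{i-1} + p_{i-2}, q_i = a_i*q_{i-1} + q_{i-2} with p_{-2}=0, p_{-1}=1, q_{-2}=1, q_{-1}=0:
  i=0: a_0=2, p_0 = 2*1 + 0 = 2, q_0 = 2*0 + 1 = 1.
  i=1: a_1=5, p_1 = 5*2 + 1 = 11, q_1 = 5*1 + 0 = 5.
  i=2: a_2=4, p_2 = 4*11 + 2 = 46, q_2 = 4*5 + 1 = 21.
  i=3: a_3=12, p_3 = 12*46 + 11 = 563, q_3 = 12*21 + 5 = 257.
  i=4: a_4=7, p_4 = 7*563 + 46 = 3987, q_4 = 7*257 + 21 = 1820.
  i=5: a_5=8, p_5 = 8*3987 + 563 = 32459, q_5 = 8*1820 + 257 = 14817.
  i=6: a_6=2, p_6 = 2*32459 + 3987 = 68905, q_6 = 2*14817 + 1820 = 31454.
  i=7: a_7=6, p_7 = 6*68905 + 32459 = 445889, q_7 = 6*31454 + 14817 = 203541.

2/1, 11/5, 46/21, 563/257, 3987/1820, 32459/14817, 68905/31454, 445889/203541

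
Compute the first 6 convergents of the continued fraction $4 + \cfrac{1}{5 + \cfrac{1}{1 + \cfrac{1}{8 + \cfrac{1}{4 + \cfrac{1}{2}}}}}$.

Using the convergent recurrence p_i = a_i*p_{i-1} + p_{i-2}, q_i = a_i*q_{i-1} + q_{i-2} with p_{-2}=0, p_{-1}=1, q_{-2}=1, q_{-1}=0:
  i=0: a_0=4, p_0 = 4*1 + 0 = 4, q_0 = 4*0 + 1 = 1.
  i=1: a_1=5, p_1 = 5*4 + 1 = 21, q_1 = 5*1 + 0 = 5.
  i=2: a_2=1, p_2 = 1*21 + 4 = 25, q_2 = 1*5 + 1 = 6.
  i=3: a_3=8, p_3 = 8*25 + 21 = 221, q_3 = 8*6 + 5 = 53.
  i=4: a_4=4, p_4 = 4*221 + 25 = 909, q_4 = 4*53 + 6 = 218.
  i=5: a_5=2, p_5 = 2*909 + 221 = 2039, q_5 = 2*218 + 53 = 489.

4/1, 21/5, 25/6, 221/53, 909/218, 2039/489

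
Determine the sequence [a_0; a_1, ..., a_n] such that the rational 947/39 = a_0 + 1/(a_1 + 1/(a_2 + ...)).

Run the Euclidean algorithm on 947 and 39; the successive quotients are the partial quotients a_0, a_1, ... (each step inverts the fractional part left over by the previous one):
  947 = 24*39 + 11, so a_0 = 24.
  39 = 3*11 + 6, so a_1 = 3.
  11 = 1*6 + 5, so a_2 = 1.
  6 = 1*5 + 1, so a_3 = 1.
  5 = 5*1 + 0, so a_4 = 5.
The remainder reaches 0 after 5 divisions, so the expansion has 5 partial quotients, read off in order.

[24; 3, 1, 1, 5]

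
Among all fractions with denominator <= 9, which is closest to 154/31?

5/1

Expand x = 154/31 as a continued fraction with the Euclidean algorithm:
  154 = 4*31 + 30, so a_0 = 4.
  31 = 1*30 + 1, so a_1 = 1.
  30 = 30*1 + 0, so a_2 = 30.
so x = [4; 1, 30].
Convergents (p_i = a_i*p_{i-1} + p_{i-2}, q_i = a_i*q_{i-1} + q_{i-2} with p_{-2}=0, p_{-1}=1, q_{-2}=1, q_{-1}=0), until the denominator exceeds 9:
  i=0: a_0=4, p_0 = 4*1 + 0 = 4, q_0 = 4*0 + 1 = 1.
  i=1: a_1=1, p_1 = 1*4 + 1 = 5, q_1 = 1*1 + 0 = 1.
  i=2: a_2=30, p_2 = 30*5 + 4 = 154, q_2 = 30*1 + 1 = 31.
q_2 = 31 > 9, so the last convergent with denominator <= 9 is p_1/q_1 = 5/1.
The closest fraction with denominator <= 9 is either p_1/q_1 or the intermediate fraction (k*p_1 + p_0)/(k*q_1 + q_0) with the largest k >= 1 whose denominator stays <= 9; these approach x as k grows, and every other convergent or intermediate fraction in range is farther away.
Largest k: floor((9 - q_0)/q_1) = floor((9 - 1)/1) = 8.
That gives (8*5 + 4)/(8*1 + 1) = 44/9.
Compare the errors: |x - 5/1| = |154*1 - 5*31|/(31*1) = 1/31, and |x - 44/9| = |154*9 - 44*31|/(31*9) = 22/279.
Cross-multiplying, 1*279 = 279 < 682 = 22*31, so 1/31 is smaller: the convergent 5/1 is closer to x than 44/9.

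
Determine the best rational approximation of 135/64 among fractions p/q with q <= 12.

19/9

Expand x = 135/64 as a continued fraction with the Euclidean algorithm:
  135 = 2*64 + 7, so a_0 = 2.
  64 = 9*7 + 1, so a_1 = 9.
  7 = 7*1 + 0, so a_2 = 7.
so x = [2; 9, 7].
Convergents (p_i = a_i*p_{i-1} + p_{i-2}, q_i = a_i*q_{i-1} + q_{i-2} with p_{-2}=0, p_{-1}=1, q_{-2}=1, q_{-1}=0), until the denominator exceeds 12:
  i=0: a_0=2, p_0 = 2*1 + 0 = 2, q_0 = 2*0 + 1 = 1.
  i=1: a_1=9, p_1 = 9*2 + 1 = 19, q_1 = 9*1 + 0 = 9.
  i=2: a_2=7, p_2 = 7*19 + 2 = 135, q_2 = 7*9 + 1 = 64.
q_2 = 64 > 12, so the last convergent with denominator <= 12 is p_1/q_1 = 19/9.
The closest fraction with denominator <= 12 is either p_1/q_1 or the intermediate fraction (k*p_1 + p_0)/(k*q_1 + q_0) with the largest k >= 1 whose denominator stays <= 12; these approach x as k grows, and every other convergent or intermediate fraction in range is farther away.
Largest k: floor((12 - q_0)/q_1) = floor((12 - 1)/9) = 1.
That gives (1*19 + 2)/(1*9 + 1) = 21/10.
Compare the errors: |x - 19/9| = |135*9 - 19*64|/(64*9) = 1/576, and |x - 21/10| = |135*10 - 21*64|/(64*10) = 6/640.
Cross-multiplying, 1*640 = 640 < 3456 = 6*576, so 1/576 is smaller: the convergent 19/9 is closer to x than 21/10.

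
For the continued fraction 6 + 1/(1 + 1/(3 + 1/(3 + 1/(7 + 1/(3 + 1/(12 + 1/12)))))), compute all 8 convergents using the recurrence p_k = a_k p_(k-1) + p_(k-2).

6/1, 7/1, 27/4, 88/13, 643/95, 2017/298, 24847/3671, 300181/44350

Using the convergent recurrence p_i = a_i*p_{i-1} + p_{i-2}, q_i = a_i*q_{i-1} + q_{i-2} with p_{-2}=0, p_{-1}=1, q_{-2}=1, q_{-1}=0:
  i=0: a_0=6, p_0 = 6*1 + 0 = 6, q_0 = 6*0 + 1 = 1.
  i=1: a_1=1, p_1 = 1*6 + 1 = 7, q_1 = 1*1 + 0 = 1.
  i=2: a_2=3, p_2 = 3*7 + 6 = 27, q_2 = 3*1 + 1 = 4.
  i=3: a_3=3, p_3 = 3*27 + 7 = 88, q_3 = 3*4 + 1 = 13.
  i=4: a_4=7, p_4 = 7*88 + 27 = 643, q_4 = 7*13 + 4 = 95.
  i=5: a_5=3, p_5 = 3*643 + 88 = 2017, q_5 = 3*95 + 13 = 298.
  i=6: a_6=12, p_6 = 12*2017 + 643 = 24847, q_6 = 12*298 + 95 = 3671.
  i=7: a_7=12, p_7 = 12*24847 + 2017 = 300181, q_7 = 12*3671 + 298 = 44350.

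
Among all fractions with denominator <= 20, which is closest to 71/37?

23/12

Expand x = 71/37 as a continued fraction with the Euclidean algorithm:
  71 = 1*37 + 34, so a_0 = 1.
  37 = 1*34 + 3, so a_1 = 1.
  34 = 11*3 + 1, so a_2 = 11.
  3 = 3*1 + 0, so a_3 = 3.
so x = [1; 1, 11, 3].
Convergents (p_i = a_i*p_{i-1} + p_{i-2}, q_i = a_i*q_{i-1} + q_{i-2} with p_{-2}=0, p_{-1}=1, q_{-2}=1, q_{-1}=0), until the denominator exceeds 20:
  i=0: a_0=1, p_0 = 1*1 + 0 = 1, q_0 = 1*0 + 1 = 1.
  i=1: a_1=1, p_1 = 1*1 + 1 = 2, q_1 = 1*1 + 0 = 1.
  i=2: a_2=11, p_2 = 11*2 + 1 = 23, q_2 = 11*1 + 1 = 12.
  i=3: a_3=3, p_3 = 3*23 + 2 = 71, q_3 = 3*12 + 1 = 37.
q_3 = 37 > 20, so the last convergent with denominator <= 20 is p_2/q_2 = 23/12.
The closest fraction with denominator <= 20 is either p_2/q_2 or the intermediate fraction (k*p_2 + p_1)/(k*q_2 + q_1) with the largest k >= 1 whose denominator stays <= 20; these approach x as k grows, and every other convergent or intermediate fraction in range is farther away.
Largest k: floor((20 - q_1)/q_2) = floor((20 - 1)/12) = 1.
That gives (1*23 + 2)/(1*12 + 1) = 25/13.
Compare the errors: |x - 23/12| = |71*12 - 23*37|/(37*12) = 1/444, and |x - 25/13| = |71*13 - 25*37|/(37*13) = 2/481.
Cross-multiplying, 1*481 = 481 < 888 = 2*444, so 1/444 is smaller: the convergent 23/12 is closer to x than 25/13.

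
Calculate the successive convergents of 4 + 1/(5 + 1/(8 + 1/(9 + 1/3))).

Using the convergent recurrence p_i = a_i*p_{i-1} + p_{i-2}, q_i = a_i*q_{i-1} + q_{i-2} with p_{-2}=0, p_{-1}=1, q_{-2}=1, q_{-1}=0:
  i=0: a_0=4, p_0 = 4*1 + 0 = 4, q_0 = 4*0 + 1 = 1.
  i=1: a_1=5, p_1 = 5*4 + 1 = 21, q_1 = 5*1 + 0 = 5.
  i=2: a_2=8, p_2 = 8*21 + 4 = 172, q_2 = 8*5 + 1 = 41.
  i=3: a_3=9, p_3 = 9*172 + 21 = 1569, q_3 = 9*41 + 5 = 374.
  i=4: a_4=3, p_4 = 3*1569 + 172 = 4879, q_4 = 3*374 + 41 = 1163.

4/1, 21/5, 172/41, 1569/374, 4879/1163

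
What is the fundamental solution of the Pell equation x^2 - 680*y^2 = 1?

First expand sqrt(680) as a continued fraction. With x_i = (sqrt(680) + m_i)/d_i and (m_0, d_0) = (0, 1): a_0 = floor(sqrt(680)) = 26, since 26^2 = 676 <= 680 < 729 = 27^2.
Iterate m_{i+1} = d_i*a_i - m_i, d_{i+1} = (680 - m_{i+1}^2)/d_i, a_{i+1} = floor((a_0 + m_{i+1})/d_{i+1}):
  m_1 = 1*26 - 0 = 26, d_1 = (680 - 26^2)/1 = 4/1 = 4, a_1 = floor((26 + 26)/4) = 13.
  m_2 = 4*13 - 26 = 26, d_2 = (680 - 26^2)/4 = 4/4 = 1, a_2 = floor((26 + 26)/1) = 52.
  m_3 = 1*52 - 26 = 26, d_3 = (680 - 26^2)/1 = 4/1 = 4: (m_3, d_3) = (m_1, d_1) = (26, 4), so from here the quotients repeat a_1, a_2; the period length is 2.
So sqrt(680) = [26; (13, 52)] with period length k = 2.
k is even, so the fundamental solution of x^2 - 680y^2 = 1 is (p_{k-1}, q_{k-1}) = (p_1, q_1); compute convergents through index 1.
Convergents (p_i = a_i*p_{i-1} + p_{i-2}, q_i = a_i*q_{i-1} + q_{i-2} with p_{-2}=0, p_{-1}=1, q_{-2}=1, q_{-1}=0):
  i=0: a_0=26, p_0 = 26*1 + 0 = 26, q_0 = 26*0 + 1 = 1.
  i=1: a_1=13, p_1 = 13*26 + 1 = 339, q_1 = 13*1 + 0 = 13.
Check: 339^2 - 680*13^2 = 114921 - 114920 = 1, so (x, y) = (339, 13) solves the equation, and by the theorem it is the least positive solution.

(x, y) = (339, 13)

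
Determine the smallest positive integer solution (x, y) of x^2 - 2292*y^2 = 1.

(x, y) = (383, 8)

First expand sqrt(2292) as a continued fraction. With x_i = (sqrt(2292) + m_i)/d_i and (m_0, d_0) = (0, 1): a_0 = floor(sqrt(2292)) = 47, since 47^2 = 2209 <= 2292 < 2304 = 48^2.
Iterate m_{i+1} = d_i*a_i - m_i, d_{i+1} = (2292 - m_{i+1}^2)/d_i, a_{i+1} = floor((a_0 + m_{i+1})/d_{i+1}):
  m_1 = 1*47 - 0 = 47, d_1 = (2292 - 47^2)/1 = 83/1 = 83, a_1 = floor((47 + 47)/83) = 1.
  m_2 = 83*1 - 47 = 36, d_2 = (2292 - 36^2)/83 = 996/83 = 12, a_2 = floor((47 + 36)/12) = 6.
  m_3 = 12*6 - 36 = 36, d_3 = (2292 - 36^2)/12 = 996/12 = 83, a_3 = floor((47 + 36)/83) = 1.
  m_4 = 83*1 - 36 = 47, d_4 = (2292 - 47^2)/83 = 83/83 = 1, a_4 = floor((47 + 47)/1) = 94.
  m_5 = 1*94 - 47 = 47, d_5 = (2292 - 47^2)/1 = 83/1 = 83: (m_5, d_5) = (m_1, d_1) = (47, 83), so from here the quotients repeat a_1, ..., a_4; the period length is 4.
So sqrt(2292) = [47; (1, 6, 1, 94)] with period length k = 4.
k is even, so the fundamental solution of x^2 - 2292y^2 = 1 is (p_{k-1}, q_{k-1}) = (p_3, q_3); compute convergents through index 3.
Convergents (p_i = a_i*p_{i-1} + p_{i-2}, q_i = a_i*q_{i-1} + q_{i-2} with p_{-2}=0, p_{-1}=1, q_{-2}=1, q_{-1}=0):
  i=0: a_0=47, p_0 = 47*1 + 0 = 47, q_0 = 47*0 + 1 = 1.
  i=1: a_1=1, p_1 = 1*47 + 1 = 48, q_1 = 1*1 + 0 = 1.
  i=2: a_2=6, p_2 = 6*48 + 47 = 335, q_2 = 6*1 + 1 = 7.
  i=3: a_3=1, p_3 = 1*335 + 48 = 383, q_3 = 1*7 + 1 = 8.
Check: 383^2 - 2292*8^2 = 146689 - 146688 = 1, so (x, y) = (383, 8) solves the equation, and by the theorem it is the least positive solution.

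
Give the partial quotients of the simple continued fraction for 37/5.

[7; 2, 2]

Run the Euclidean algorithm on 37 and 5; the successive quotients are the partial quotients a_0, a_1, ... (each step inverts the fractional part left over by the previous one):
  37 = 7*5 + 2, so a_0 = 7.
  5 = 2*2 + 1, so a_1 = 2.
  2 = 2*1 + 0, so a_2 = 2.
The remainder reaches 0 after 3 divisions, so the expansion has 3 partial quotients, read off in order.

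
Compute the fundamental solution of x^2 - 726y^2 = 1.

First expand sqrt(726) as a continued fraction. With x_i = (sqrt(726) + m_i)/d_i and (m_0, d_0) = (0, 1): a_0 = floor(sqrt(726)) = 26, since 26^2 = 676 <= 726 < 729 = 27^2.
Iterate m_{i+1} = d_i*a_i - m_i, d_{i+1} = (726 - m_{i+1}^2)/d_i, a_{i+1} = floor((a_0 + m_{i+1})/d_{i+1}):
  m_1 = 1*26 - 0 = 26, d_1 = (726 - 26^2)/1 = 50/1 = 50, a_1 = floor((26 + 26)/50) = 1.
  m_2 = 50*1 - 26 = 24, d_2 = (726 - 24^2)/50 = 150/50 = 3, a_2 = floor((26 + 24)/3) = 16.
  m_3 = 3*16 - 24 = 24, d_3 = (726 - 24^2)/3 = 150/3 = 50, a_3 = floor((26 + 24)/50) = 1.
  m_4 = 50*1 - 24 = 26, d_4 = (726 - 26^2)/50 = 50/50 = 1, a_4 = floor((26 + 26)/1) = 52.
  m_5 = 1*52 - 26 = 26, d_5 = (726 - 26^2)/1 = 50/1 = 50: (m_5, d_5) = (m_1, d_1) = (26, 50), so from here the quotients repeat a_1, ..., a_4; the period length is 4.
So sqrt(726) = [26; (1, 16, 1, 52)] with period length k = 4.
k is even, so the fundamental solution of x^2 - 726y^2 = 1 is (p_{k-1}, q_{k-1}) = (p_3, q_3); compute convergents through index 3.
Convergents (p_i = a_i*p_{i-1} + p_{i-2}, q_i = a_i*q_{i-1} + q_{i-2} with p_{-2}=0, p_{-1}=1, q_{-2}=1, q_{-1}=0):
  i=0: a_0=26, p_0 = 26*1 + 0 = 26, q_0 = 26*0 + 1 = 1.
  i=1: a_1=1, p_1 = 1*26 + 1 = 27, q_1 = 1*1 + 0 = 1.
  i=2: a_2=16, p_2 = 16*27 + 26 = 458, q_2 = 16*1 + 1 = 17.
  i=3: a_3=1, p_3 = 1*458 + 27 = 485, q_3 = 1*17 + 1 = 18.
Check: 485^2 - 726*18^2 = 235225 - 235224 = 1, so (x, y) = (485, 18) solves the equation, and by the theorem it is the least positive solution.

(x, y) = (485, 18)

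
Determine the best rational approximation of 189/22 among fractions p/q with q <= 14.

Expand x = 189/22 as a continued fraction with the Euclidean algorithm:
  189 = 8*22 + 13, so a_0 = 8.
  22 = 1*13 + 9, so a_1 = 1.
  13 = 1*9 + 4, so a_2 = 1.
  9 = 2*4 + 1, so a_3 = 2.
  4 = 4*1 + 0, so a_4 = 4.
so x = [8; 1, 1, 2, 4].
Convergents (p_i = a_i*p_{i-1} + p_{i-2}, q_i = a_i*q_{i-1} + q_{i-2} with p_{-2}=0, p_{-1}=1, q_{-2}=1, q_{-1}=0), until the denominator exceeds 14:
  i=0: a_0=8, p_0 = 8*1 + 0 = 8, q_0 = 8*0 + 1 = 1.
  i=1: a_1=1, p_1 = 1*8 + 1 = 9, q_1 = 1*1 + 0 = 1.
  i=2: a_2=1, p_2 = 1*9 + 8 = 17, q_2 = 1*1 + 1 = 2.
  i=3: a_3=2, p_3 = 2*17 + 9 = 43, q_3 = 2*2 + 1 = 5.
  i=4: a_4=4, p_4 = 4*43 + 17 = 189, q_4 = 4*5 + 2 = 22.
q_4 = 22 > 14, so the last convergent with denominator <= 14 is p_3/q_3 = 43/5.
The closest fraction with denominator <= 14 is either p_3/q_3 or the intermediate fraction (k*p_3 + p_2)/(k*q_3 + q_2) with the largest k >= 1 whose denominator stays <= 14; these approach x as k grows, and every other convergent or intermediate fraction in range is farther away.
Largest k: floor((14 - q_2)/q_3) = floor((14 - 2)/5) = 2.
That gives (2*43 + 17)/(2*5 + 2) = 103/12.
Compare the errors: |x - 43/5| = |189*5 - 43*22|/(22*5) = 1/110, and |x - 103/12| = |189*12 - 103*22|/(22*12) = 2/264.
Cross-multiplying, 2*110 = 220 < 264 = 1*264, so 2/264 is smaller: the intermediate fraction 103/12 is closer to x than 43/5.

103/12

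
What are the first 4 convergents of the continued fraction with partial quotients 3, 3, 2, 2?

Using the convergent recurrence p_i = a_i*p_{i-1} + p_{i-2}, q_i = a_i*q_{i-1} + q_{i-2} with p_{-2}=0, p_{-1}=1, q_{-2}=1, q_{-1}=0:
  i=0: a_0=3, p_0 = 3*1 + 0 = 3, q_0 = 3*0 + 1 = 1.
  i=1: a_1=3, p_1 = 3*3 + 1 = 10, q_1 = 3*1 + 0 = 3.
  i=2: a_2=2, p_2 = 2*10 + 3 = 23, q_2 = 2*3 + 1 = 7.
  i=3: a_3=2, p_3 = 2*23 + 10 = 56, q_3 = 2*7 + 3 = 17.

3/1, 10/3, 23/7, 56/17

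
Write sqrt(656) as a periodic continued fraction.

Write x_i = (sqrt(656) + m_i)/d_i with (m_0, d_0) = (0, 1). a_0 = floor(sqrt(656)) = 25, since 25^2 = 625 <= 656 < 676 = 26^2.
Iterate m_{i+1} = d_i*a_i - m_i, d_{i+1} = (656 - m_{i+1}^2)/d_i, a_{i+1} = floor((a_0 + m_{i+1})/d_{i+1}):
  m_1 = 1*25 - 0 = 25, d_1 = (656 - 25^2)/1 = 31/1 = 31, a_1 = floor((25 + 25)/31) = 1.
  m_2 = 31*1 - 25 = 6, d_2 = (656 - 6^2)/31 = 620/31 = 20, a_2 = floor((25 + 6)/20) = 1.
  m_3 = 20*1 - 6 = 14, d_3 = (656 - 14^2)/20 = 460/20 = 23, a_3 = floor((25 + 14)/23) = 1.
  m_4 = 23*1 - 14 = 9, d_4 = (656 - 9^2)/23 = 575/23 = 25, a_4 = floor((25 + 9)/25) = 1.
  m_5 = 25*1 - 9 = 16, d_5 = (656 - 16^2)/25 = 400/25 = 16, a_5 = floor((25 + 16)/16) = 2.
  m_6 = 16*2 - 16 = 16, d_6 = (656 - 16^2)/16 = 400/16 = 25, a_6 = floor((25 + 16)/25) = 1.
  m_7 = 25*1 - 16 = 9, d_7 = (656 - 9^2)/25 = 575/25 = 23, a_7 = floor((25 + 9)/23) = 1.
  m_8 = 23*1 - 9 = 14, d_8 = (656 - 14^2)/23 = 460/23 = 20, a_8 = floor((25 + 14)/20) = 1.
  m_9 = 20*1 - 14 = 6, d_9 = (656 - 6^2)/20 = 620/20 = 31, a_9 = floor((25 + 6)/31) = 1.
  m_10 = 31*1 - 6 = 25, d_10 = (656 - 25^2)/31 = 31/31 = 1, a_10 = floor((25 + 25)/1) = 50.
  m_11 = 1*50 - 25 = 25, d_11 = (656 - 25^2)/1 = 31/1 = 31: (m_11, d_11) = (m_1, d_1) = (25, 31), so from here the quotients repeat a_1, ..., a_10; the period length is 10.
Hence the expansion of sqrt(656) is a_0 = 25 followed by the repeating block 1, 1, 1, 1, 2, 1, 1, 1, 1, 50 (period 10).

[25; (1, 1, 1, 1, 2, 1, 1, 1, 1, 50)]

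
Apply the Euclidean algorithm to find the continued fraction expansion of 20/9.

Run the Euclidean algorithm on 20 and 9; the successive quotients are the partial quotients a_0, a_1, ... (each step inverts the fractional part left over by the previous one):
  20 = 2*9 + 2, so a_0 = 2.
  9 = 4*2 + 1, so a_1 = 4.
  2 = 2*1 + 0, so a_2 = 2.
The remainder reaches 0 after 3 divisions, so the expansion has 3 partial quotients, read off in order.

[2; 4, 2]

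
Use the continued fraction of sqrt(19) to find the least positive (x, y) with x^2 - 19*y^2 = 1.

First expand sqrt(19) as a continued fraction. With x_i = (sqrt(19) + m_i)/d_i and (m_0, d_0) = (0, 1): a_0 = floor(sqrt(19)) = 4, since 4^2 = 16 <= 19 < 25 = 5^2.
Iterate m_{i+1} = d_i*a_i - m_i, d_{i+1} = (19 - m_{i+1}^2)/d_i, a_{i+1} = floor((a_0 + m_{i+1})/d_{i+1}):
  m_1 = 1*4 - 0 = 4, d_1 = (19 - 4^2)/1 = 3/1 = 3, a_1 = floor((4 + 4)/3) = 2.
  m_2 = 3*2 - 4 = 2, d_2 = (19 - 2^2)/3 = 15/3 = 5, a_2 = floor((4 + 2)/5) = 1.
  m_3 = 5*1 - 2 = 3, d_3 = (19 - 3^2)/5 = 10/5 = 2, a_3 = floor((4 + 3)/2) = 3.
  m_4 = 2*3 - 3 = 3, d_4 = (19 - 3^2)/2 = 10/2 = 5, a_4 = floor((4 + 3)/5) = 1.
  m_5 = 5*1 - 3 = 2, d_5 = (19 - 2^2)/5 = 15/5 = 3, a_5 = floor((4 + 2)/3) = 2.
  m_6 = 3*2 - 2 = 4, d_6 = (19 - 4^2)/3 = 3/3 = 1, a_6 = floor((4 + 4)/1) = 8.
  m_7 = 1*8 - 4 = 4, d_7 = (19 - 4^2)/1 = 3/1 = 3: (m_7, d_7) = (m_1, d_1) = (4, 3), so from here the quotients repeat a_1, ..., a_6; the period length is 6.
So sqrt(19) = [4; (2, 1, 3, 1, 2, 8)] with period length k = 6.
k is even, so the fundamental solution of x^2 - 19y^2 = 1 is (p_{k-1}, q_{k-1}) = (p_5, q_5); compute convergents through index 5.
Convergents (p_i = a_i*p_{i-1} + p_{i-2}, q_i = a_i*q_{i-1} + q_{i-2} with p_{-2}=0, p_{-1}=1, q_{-2}=1, q_{-1}=0):
  i=0: a_0=4, p_0 = 4*1 + 0 = 4, q_0 = 4*0 + 1 = 1.
  i=1: a_1=2, p_1 = 2*4 + 1 = 9, q_1 = 2*1 + 0 = 2.
  i=2: a_2=1, p_2 = 1*9 + 4 = 13, q_2 = 1*2 + 1 = 3.
  i=3: a_3=3, p_3 = 3*13 + 9 = 48, q_3 = 3*3 + 2 = 11.
  i=4: a_4=1, p_4 = 1*48 + 13 = 61, q_4 = 1*11 + 3 = 14.
  i=5: a_5=2, p_5 = 2*61 + 48 = 170, q_5 = 2*14 + 11 = 39.
Check: 170^2 - 19*39^2 = 28900 - 28899 = 1, so (x, y) = (170, 39) solves the equation, and by the theorem it is the least positive solution.

(x, y) = (170, 39)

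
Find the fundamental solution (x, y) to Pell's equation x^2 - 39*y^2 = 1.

First expand sqrt(39) as a continued fraction. With x_i = (sqrt(39) + m_i)/d_i and (m_0, d_0) = (0, 1): a_0 = floor(sqrt(39)) = 6, since 6^2 = 36 <= 39 < 49 = 7^2.
Iterate m_{i+1} = d_i*a_i - m_i, d_{i+1} = (39 - m_{i+1}^2)/d_i, a_{i+1} = floor((a_0 + m_{i+1})/d_{i+1}):
  m_1 = 1*6 - 0 = 6, d_1 = (39 - 6^2)/1 = 3/1 = 3, a_1 = floor((6 + 6)/3) = 4.
  m_2 = 3*4 - 6 = 6, d_2 = (39 - 6^2)/3 = 3/3 = 1, a_2 = floor((6 + 6)/1) = 12.
  m_3 = 1*12 - 6 = 6, d_3 = (39 - 6^2)/1 = 3/1 = 3: (m_3, d_3) = (m_1, d_1) = (6, 3), so from here the quotients repeat a_1, a_2; the period length is 2.
So sqrt(39) = [6; (4, 12)] with period length k = 2.
k is even, so the fundamental solution of x^2 - 39y^2 = 1 is (p_{k-1}, q_{k-1}) = (p_1, q_1); compute convergents through index 1.
Convergents (p_i = a_i*p_{i-1} + p_{i-2}, q_i = a_i*q_{i-1} + q_{i-2} with p_{-2}=0, p_{-1}=1, q_{-2}=1, q_{-1}=0):
  i=0: a_0=6, p_0 = 6*1 + 0 = 6, q_0 = 6*0 + 1 = 1.
  i=1: a_1=4, p_1 = 4*6 + 1 = 25, q_1 = 4*1 + 0 = 4.
Check: 25^2 - 39*4^2 = 625 - 624 = 1, so (x, y) = (25, 4) solves the equation, and by the theorem it is the least positive solution.

(x, y) = (25, 4)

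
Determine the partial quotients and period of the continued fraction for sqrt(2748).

[52; (2, 2, 1, 2, 8, 2, 1, 2, 2, 104)]

Write x_i = (sqrt(2748) + m_i)/d_i with (m_0, d_0) = (0, 1). a_0 = floor(sqrt(2748)) = 52, since 52^2 = 2704 <= 2748 < 2809 = 53^2.
Iterate m_{i+1} = d_i*a_i - m_i, d_{i+1} = (2748 - m_{i+1}^2)/d_i, a_{i+1} = floor((a_0 + m_{i+1})/d_{i+1}):
  m_1 = 1*52 - 0 = 52, d_1 = (2748 - 52^2)/1 = 44/1 = 44, a_1 = floor((52 + 52)/44) = 2.
  m_2 = 44*2 - 52 = 36, d_2 = (2748 - 36^2)/44 = 1452/44 = 33, a_2 = floor((52 + 36)/33) = 2.
  m_3 = 33*2 - 36 = 30, d_3 = (2748 - 30^2)/33 = 1848/33 = 56, a_3 = floor((52 + 30)/56) = 1.
  m_4 = 56*1 - 30 = 26, d_4 = (2748 - 26^2)/56 = 2072/56 = 37, a_4 = floor((52 + 26)/37) = 2.
  m_5 = 37*2 - 26 = 48, d_5 = (2748 - 48^2)/37 = 444/37 = 12, a_5 = floor((52 + 48)/12) = 8.
  m_6 = 12*8 - 48 = 48, d_6 = (2748 - 48^2)/12 = 444/12 = 37, a_6 = floor((52 + 48)/37) = 2.
  m_7 = 37*2 - 48 = 26, d_7 = (2748 - 26^2)/37 = 2072/37 = 56, a_7 = floor((52 + 26)/56) = 1.
  m_8 = 56*1 - 26 = 30, d_8 = (2748 - 30^2)/56 = 1848/56 = 33, a_8 = floor((52 + 30)/33) = 2.
  m_9 = 33*2 - 30 = 36, d_9 = (2748 - 36^2)/33 = 1452/33 = 44, a_9 = floor((52 + 36)/44) = 2.
  m_10 = 44*2 - 36 = 52, d_10 = (2748 - 52^2)/44 = 44/44 = 1, a_10 = floor((52 + 52)/1) = 104.
  m_11 = 1*104 - 52 = 52, d_11 = (2748 - 52^2)/1 = 44/1 = 44: (m_11, d_11) = (m_1, d_1) = (52, 44), so from here the quotients repeat a_1, ..., a_10; the period length is 10.
Hence the expansion of sqrt(2748) is a_0 = 52 followed by the repeating block 2, 2, 1, 2, 8, 2, 1, 2, 2, 104 (period 10).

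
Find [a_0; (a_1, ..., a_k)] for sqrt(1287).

[35; (1, 6, 1, 70)]

Write x_i = (sqrt(1287) + m_i)/d_i with (m_0, d_0) = (0, 1). a_0 = floor(sqrt(1287)) = 35, since 35^2 = 1225 <= 1287 < 1296 = 36^2.
Iterate m_{i+1} = d_i*a_i - m_i, d_{i+1} = (1287 - m_{i+1}^2)/d_i, a_{i+1} = floor((a_0 + m_{i+1})/d_{i+1}):
  m_1 = 1*35 - 0 = 35, d_1 = (1287 - 35^2)/1 = 62/1 = 62, a_1 = floor((35 + 35)/62) = 1.
  m_2 = 62*1 - 35 = 27, d_2 = (1287 - 27^2)/62 = 558/62 = 9, a_2 = floor((35 + 27)/9) = 6.
  m_3 = 9*6 - 27 = 27, d_3 = (1287 - 27^2)/9 = 558/9 = 62, a_3 = floor((35 + 27)/62) = 1.
  m_4 = 62*1 - 27 = 35, d_4 = (1287 - 35^2)/62 = 62/62 = 1, a_4 = floor((35 + 35)/1) = 70.
  m_5 = 1*70 - 35 = 35, d_5 = (1287 - 35^2)/1 = 62/1 = 62: (m_5, d_5) = (m_1, d_1) = (35, 62), so from here the quotients repeat a_1, ..., a_4; the period length is 4.
Hence the expansion of sqrt(1287) is a_0 = 35 followed by the repeating block 1, 6, 1, 70 (period 4).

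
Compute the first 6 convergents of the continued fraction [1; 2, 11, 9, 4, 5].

Using the convergent recurrence p_i = a_i*p_{i-1} + p_{i-2}, q_i = a_i*q_{i-1} + q_{i-2} with p_{-2}=0, p_{-1}=1, q_{-2}=1, q_{-1}=0:
  i=0: a_0=1, p_0 = 1*1 + 0 = 1, q_0 = 1*0 + 1 = 1.
  i=1: a_1=2, p_1 = 2*1 + 1 = 3, q_1 = 2*1 + 0 = 2.
  i=2: a_2=11, p_2 = 11*3 + 1 = 34, q_2 = 11*2 + 1 = 23.
  i=3: a_3=9, p_3 = 9*34 + 3 = 309, q_3 = 9*23 + 2 = 209.
  i=4: a_4=4, p_4 = 4*309 + 34 = 1270, q_4 = 4*209 + 23 = 859.
  i=5: a_5=5, p_5 = 5*1270 + 309 = 6659, q_5 = 5*859 + 209 = 4504.

1/1, 3/2, 34/23, 309/209, 1270/859, 6659/4504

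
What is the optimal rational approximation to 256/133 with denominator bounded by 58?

77/40

Expand x = 256/133 as a continued fraction with the Euclidean algorithm:
  256 = 1*133 + 123, so a_0 = 1.
  133 = 1*123 + 10, so a_1 = 1.
  123 = 12*10 + 3, so a_2 = 12.
  10 = 3*3 + 1, so a_3 = 3.
  3 = 3*1 + 0, so a_4 = 3.
so x = [1; 1, 12, 3, 3].
Convergents (p_i = a_i*p_{i-1} + p_{i-2}, q_i = a_i*q_{i-1} + q_{i-2} with p_{-2}=0, p_{-1}=1, q_{-2}=1, q_{-1}=0), until the denominator exceeds 58:
  i=0: a_0=1, p_0 = 1*1 + 0 = 1, q_0 = 1*0 + 1 = 1.
  i=1: a_1=1, p_1 = 1*1 + 1 = 2, q_1 = 1*1 + 0 = 1.
  i=2: a_2=12, p_2 = 12*2 + 1 = 25, q_2 = 12*1 + 1 = 13.
  i=3: a_3=3, p_3 = 3*25 + 2 = 77, q_3 = 3*13 + 1 = 40.
  i=4: a_4=3, p_4 = 3*77 + 25 = 256, q_4 = 3*40 + 13 = 133.
q_4 = 133 > 58, so the last convergent with denominator <= 58 is p_3/q_3 = 77/40.
The closest fraction with denominator <= 58 is either p_3/q_3 or the intermediate fraction (k*p_3 + p_2)/(k*q_3 + q_2) with the largest k >= 1 whose denominator stays <= 58; these approach x as k grows, and every other convergent or intermediate fraction in range is farther away.
Largest k: floor((58 - q_2)/q_3) = floor((58 - 13)/40) = 1.
That gives (1*77 + 25)/(1*40 + 13) = 102/53.
Compare the errors: |x - 77/40| = |256*40 - 77*133|/(133*40) = 1/5320, and |x - 102/53| = |256*53 - 102*133|/(133*53) = 2/7049.
Cross-multiplying, 1*7049 = 7049 < 10640 = 2*5320, so 1/5320 is smaller: the convergent 77/40 is closer to x than 102/53.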